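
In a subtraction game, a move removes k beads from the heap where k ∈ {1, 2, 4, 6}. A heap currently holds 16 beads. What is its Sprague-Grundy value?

Compute g(0), g(1), … for moves {1, 2, 4, 6}:
k:     0  1  2  3  4  5  6  7  8  9 10 11 12 13 14 15 16
g(k):  0  1  2  0  1  2  3  4  0  1  2  0  1  2  3  4  0
So g(16) = 0.

0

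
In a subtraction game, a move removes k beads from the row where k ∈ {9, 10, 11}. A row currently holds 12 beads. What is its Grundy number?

1

Grundy values for subtraction set {9, 10, 11}:
k:     0  1  2  3  4  5  6  7  8  9 10 11 12
g(k):  0  0  0  0  0  0  0  0  0  1  1  1  1
So g(12) = 1.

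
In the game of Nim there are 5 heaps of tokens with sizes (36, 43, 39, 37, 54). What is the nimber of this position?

In binary:
  100100  (36)
  101011  (43)
  100111  (39)
  100101  (37)
  110110  (54)
  ------
  111011  (59)

59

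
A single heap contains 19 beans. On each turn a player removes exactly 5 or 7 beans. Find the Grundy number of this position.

1

Grundy values for subtraction set {5, 7}:
k:     0  1  2  3  4  5  6  7  8  9 10 11 12 13 14 15 16 17 18 19
g(k):  0  0  0  0  0  1  1  1  1  1  2  2  0  0  0  0  0  1  1  1
So g(19) = 1.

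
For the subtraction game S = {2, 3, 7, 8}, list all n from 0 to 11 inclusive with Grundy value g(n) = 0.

Build the Grundy sequence with g(k) = mex{g(k−s) : s ∈ {2, 3, 7, 8}, s ≤ k}:
g(0) = mex{} = 0
g(1) = mex{} = 0
g(2) = mex{0} = 1
g(3) = mex{0} = 1
g(4) = mex{0,1} = 2
g(5) = mex{1} = 0
g(6) = mex{1,2} = 0
g(7) = mex{0,2} = 1
g(8) = mex{0} = 1
g(9) = mex{0,1} = 2
g(10) = mex{1} = 0
g(11) = mex{1,2} = 0
The P-positions (g = 0) in 0..11 are 0, 1, 5, 6, 10, 11.

0, 1, 5, 6, 10, 11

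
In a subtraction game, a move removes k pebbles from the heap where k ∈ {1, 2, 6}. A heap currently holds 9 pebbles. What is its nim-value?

2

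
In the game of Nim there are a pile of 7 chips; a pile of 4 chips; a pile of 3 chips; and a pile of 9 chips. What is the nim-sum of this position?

9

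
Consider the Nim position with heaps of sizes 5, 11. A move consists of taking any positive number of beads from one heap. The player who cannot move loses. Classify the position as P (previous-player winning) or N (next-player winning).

Nim-sum: 5 XOR 11 = 14.
The nim-sum is 14 ≠ 0, so this is an N-position: the player to move can win.

N-position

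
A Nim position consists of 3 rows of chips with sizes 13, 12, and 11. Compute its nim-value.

In binary:
  1101  (13)
  1100  (12)
  1011  (11)
  ----
  1010  (10)

10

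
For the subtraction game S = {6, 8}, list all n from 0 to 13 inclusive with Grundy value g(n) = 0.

0, 1, 2, 3, 4, 5

Build the Grundy sequence with g(k) = mex{g(k−s) : s ∈ {6, 8}, s ≤ k}:
k:     0  1  2  3  4  5  6  7  8  9 10 11 12 13
g(k):  0  0  0  0  0  0  1  1  1  1  1  1  2  2
The P-positions (g = 0) in 0..13 are 0, 1, 2, 3, 4, 5.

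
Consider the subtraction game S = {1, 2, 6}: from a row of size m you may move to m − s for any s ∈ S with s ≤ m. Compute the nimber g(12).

Grundy values for subtraction set {1, 2, 6}:
g(0) = mex{} = 0
g(1) = mex{0} = 1
g(2) = mex{0,1} = 2
g(3) = mex{1,2} = 0
g(4) = mex{0,2} = 1
g(5) = mex{0,1} = 2
g(6) = mex{0,1,2} = 3
g(7) = mex{1,2,3} = 0
g(8) = mex{0,2,3} = 1
g(9) = mex{0,1} = 2
g(10) = mex{1,2} = 0
g(11) = mex{0,2} = 1
g(12) = mex{0,1,3} = 2
So g(12) = 2.

2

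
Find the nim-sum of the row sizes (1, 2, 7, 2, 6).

0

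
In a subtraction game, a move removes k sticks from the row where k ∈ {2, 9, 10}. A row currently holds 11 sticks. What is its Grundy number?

3

Compute g(0), g(1), … for moves {2, 9, 10}:
k:     0  1  2  3  4  5  6  7  8  9 10 11
g(k):  0  0  1  1  0  0  1  1  0  2  1  3
So g(11) = 3.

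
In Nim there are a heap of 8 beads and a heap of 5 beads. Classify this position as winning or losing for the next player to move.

Winning position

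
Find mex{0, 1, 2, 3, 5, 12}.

The values 0, 1, 2, 3 are all present; 4 is the first non-negative integer missing from the set.

4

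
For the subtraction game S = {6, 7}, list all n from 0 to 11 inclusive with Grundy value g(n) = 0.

0, 1, 2, 3, 4, 5

Build the Grundy sequence with g(k) = mex{g(k−s) : s ∈ {6, 7}, s ≤ k}:
k:     0  1  2  3  4  5  6  7  8  9 10 11
g(k):  0  0  0  0  0  0  1  1  1  1  1  1
The P-positions (g = 0) in 0..11 are 0, 1, 2, 3, 4, 5.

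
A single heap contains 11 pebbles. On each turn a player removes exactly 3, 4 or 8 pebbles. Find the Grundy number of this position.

Build the Grundy sequence with g(k) = mex{g(k−s) : s ∈ {3, 4, 8}, s ≤ k}:
k:     0  1  2  3  4  5  6  7  8  9 10 11
g(k):  0  0  0  1  1  1  2  0  2  3  1  3
So g(11) = 3.

3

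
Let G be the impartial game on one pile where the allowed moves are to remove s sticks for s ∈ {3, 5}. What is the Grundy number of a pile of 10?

0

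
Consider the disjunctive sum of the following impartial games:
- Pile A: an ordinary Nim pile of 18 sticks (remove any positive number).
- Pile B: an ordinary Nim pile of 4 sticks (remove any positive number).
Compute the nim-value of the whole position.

Pile A is a plain Nim pile of size 18, so its Grundy value is 18.
Pile B is a plain Nim pile of size 4, so its Grundy value is 4.
The value of a disjunctive sum is the nim-sum of the parts.
Combined value = 18 ⊕ 4 = 22.

22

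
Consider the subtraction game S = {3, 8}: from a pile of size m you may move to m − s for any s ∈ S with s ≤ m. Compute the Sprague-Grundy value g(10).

1

Compute g(0), g(1), … for moves {3, 8}:
k:     0  1  2  3  4  5  6  7  8  9 10
g(k):  0  0  0  1  1  1  0  0  2  1  1
So g(10) = 1.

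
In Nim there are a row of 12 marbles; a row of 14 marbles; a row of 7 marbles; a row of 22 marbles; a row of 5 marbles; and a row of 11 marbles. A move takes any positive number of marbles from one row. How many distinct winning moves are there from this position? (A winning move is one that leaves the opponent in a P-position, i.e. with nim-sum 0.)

1

Compute the nim-sum pairwise:
12 ^ 14 = 2
2 ^ 7 = 5
5 ^ 22 = 19
19 ^ 5 = 22
22 ^ 11 = 29
The overall nim-sum is X = 29. A row of size p has a winning move iff p XOR X < p (reduce it to p XOR X).
  12: 12 XOR 29 = 17 ≥ 12 — no move.
  14: 14 XOR 29 = 19 ≥ 14 — no move.
  7: 7 XOR 29 = 26 ≥ 7 — no move.
  22: 22 XOR 29 = 11 < 22 — winning move (to 11).
  5: 5 XOR 29 = 24 ≥ 5 — no move.
  11: 11 XOR 29 = 22 ≥ 11 — no move.
That gives 1 winning move.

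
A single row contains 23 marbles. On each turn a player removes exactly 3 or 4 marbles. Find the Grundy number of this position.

0

Build the Grundy sequence with g(k) = mex{g(k−s) : s ∈ {3, 4}, s ≤ k}:
k:     0  1  2  3  4  5  6  7  8  9 10 11 12 13 14 15 16 17 18 19 20 21 22 23
g(k):  0  0  0  1  1  1  2  0  0  0  1  1  1  2  0  0  0  1  1  1  2  0  0  0
So g(23) = 0.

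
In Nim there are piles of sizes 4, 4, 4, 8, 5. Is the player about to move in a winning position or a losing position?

Winning position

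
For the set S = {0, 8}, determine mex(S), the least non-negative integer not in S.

1

0 is in the set but 1 is not, so the mex is 1.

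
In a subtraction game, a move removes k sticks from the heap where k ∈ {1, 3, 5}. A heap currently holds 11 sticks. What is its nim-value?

Compute g(0), g(1), … for moves {1, 3, 5}:
k:     0  1  2  3  4  5  6  7  8  9 10 11
g(k):  0  1  0  1  0  1  0  1  0  1  0  1
So g(11) = 1.

1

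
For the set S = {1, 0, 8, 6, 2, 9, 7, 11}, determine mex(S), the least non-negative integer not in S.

3

The values 0, 1, 2 are all present; 3 is the first non-negative integer missing from the set.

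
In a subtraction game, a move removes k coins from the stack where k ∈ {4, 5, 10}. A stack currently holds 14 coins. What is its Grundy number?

3

Compute g(0), g(1), … for moves {4, 5, 10}:
g(0) = mex{} = 0
g(1) = mex{} = 0
g(2) = mex{} = 0
g(3) = mex{} = 0
g(4) = mex{0} = 1
g(5) = mex{0} = 1
g(6) = mex{0} = 1
g(7) = mex{0} = 1
g(8) = mex{0,1} = 2
g(9) = mex{1} = 0
g(10) = mex{0,1} = 2
g(11) = mex{0,1} = 2
g(12) = mex{0,1,2} = 3
g(13) = mex{0,2} = 1
g(14) = mex{0,1,2} = 3
So g(14) = 3.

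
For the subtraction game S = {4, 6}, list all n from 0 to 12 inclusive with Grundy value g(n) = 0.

0, 1, 2, 3, 10, 11, 12

Grundy values for subtraction set {4, 6}:
g(0) = mex{} = 0
g(1) = mex{} = 0
g(2) = mex{} = 0
g(3) = mex{} = 0
g(4) = mex{0} = 1
g(5) = mex{0} = 1
g(6) = mex{0} = 1
g(7) = mex{0} = 1
g(8) = mex{0,1} = 2
g(9) = mex{0,1} = 2
g(10) = mex{1} = 0
g(11) = mex{1} = 0
g(12) = mex{1,2} = 0
The P-positions (g = 0) in 0..12 are 0, 1, 2, 3, 10, 11, 12.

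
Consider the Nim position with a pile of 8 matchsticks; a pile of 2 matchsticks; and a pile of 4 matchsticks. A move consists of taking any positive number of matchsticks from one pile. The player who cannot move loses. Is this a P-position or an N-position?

N-position

Nim-sum: 8 ^ 2 ^ 4 = 14.
The nim-sum is 14 ≠ 0, so this is an N-position: the player to move can win.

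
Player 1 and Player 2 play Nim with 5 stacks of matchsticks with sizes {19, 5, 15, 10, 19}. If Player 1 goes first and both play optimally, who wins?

Player 2 wins

Nim-sum: 19 ^ 5 ^ 15 ^ 10 ^ 19 = 0.
The nim-sum is 0, so this is a P-position: the player to move is in a losing position under optimal play; Player 1 is about to move from it and so loses — Player 2 wins.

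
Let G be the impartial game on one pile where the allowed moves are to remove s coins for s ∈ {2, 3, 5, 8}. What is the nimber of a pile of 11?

Grundy values for subtraction set {2, 3, 5, 8}:
k:     0  1  2  3  4  5  6  7  8  9 10 11
g(k):  0  0  1  1  2  2  3  0  4  1  3  0
So g(11) = 0.

0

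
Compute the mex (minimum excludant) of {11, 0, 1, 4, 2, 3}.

The values 0, 1, 2, 3, 4 are all present; 5 is the first non-negative integer missing from the set.

5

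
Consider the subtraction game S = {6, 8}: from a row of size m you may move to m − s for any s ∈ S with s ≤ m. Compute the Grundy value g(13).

2

Grundy values for subtraction set {6, 8}:
k:     0  1  2  3  4  5  6  7  8  9 10 11 12 13
g(k):  0  0  0  0  0  0  1  1  1  1  1  1  2  2
So g(13) = 2.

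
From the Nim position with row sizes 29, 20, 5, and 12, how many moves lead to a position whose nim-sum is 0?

Compute the nim-sum pairwise:
29 ^ 20 = 9
9 ^ 5 = 12
12 ^ 12 = 0
The nim-sum is already 0, so every move leaves a nonzero nim-sum — there are no winning moves.

0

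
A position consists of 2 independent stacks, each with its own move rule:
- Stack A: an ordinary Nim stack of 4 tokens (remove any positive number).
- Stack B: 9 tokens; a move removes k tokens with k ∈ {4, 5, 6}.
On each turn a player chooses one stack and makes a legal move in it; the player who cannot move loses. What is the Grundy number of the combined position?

Stack A is a plain Nim stack of size 4, so its Grundy value is 4.
For stack B, compute g(0), g(1), … with moves {4, 5, 6}:
k:     0  1  2  3  4  5  6  7  8  9
g(k):  0  0  0  0  1  1  1  1  2  2
So g(9) = 2.
The value of a disjunctive sum is the nim-sum of the parts.
Combined value = 4 XOR 2 = 6.

6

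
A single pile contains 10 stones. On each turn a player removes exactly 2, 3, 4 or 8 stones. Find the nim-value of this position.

Compute g(0), g(1), … for moves {2, 3, 4, 8}:
k:     0  1  2  3  4  5  6  7  8  9 10
g(k):  0  0  1  1  2  2  0  0  1  1  2
So g(10) = 2.

2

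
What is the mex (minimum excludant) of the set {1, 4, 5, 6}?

0

0 is not in the set, so the mex is 0.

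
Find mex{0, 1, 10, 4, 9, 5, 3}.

2

The values 0, 1 are all present; 2 is the first non-negative integer missing from the set.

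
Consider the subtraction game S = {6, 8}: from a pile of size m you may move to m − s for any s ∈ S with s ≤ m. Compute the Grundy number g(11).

1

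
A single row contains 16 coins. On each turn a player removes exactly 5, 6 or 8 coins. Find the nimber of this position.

0

Build the Grundy sequence with g(k) = mex{g(k−s) : s ∈ {5, 6, 8}, s ≤ k}:
k:     0  1  2  3  4  5  6  7  8  9 10 11 12 13 14 15 16
g(k):  0  0  0  0  0  1  1  1  1  1  2  2  2  0  0  0  0
So g(16) = 0.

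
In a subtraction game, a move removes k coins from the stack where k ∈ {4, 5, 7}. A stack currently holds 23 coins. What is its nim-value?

0

Build the Grundy sequence with g(k) = mex{g(k−s) : s ∈ {4, 5, 7}, s ≤ k}:
k:     0  1  2  3  4  5  6  7  8  9 10 11 12 13 14 15 16 17 18 19 20 21 22 23
g(k):  0  0  0  0  1  1  1  1  2  2  2  0  0  0  0  1  1  1  1  2  2  2  0  0
So g(23) = 0.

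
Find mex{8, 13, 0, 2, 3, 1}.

4

The values 0, 1, 2, 3 are all present; 4 is the first non-negative integer missing from the set.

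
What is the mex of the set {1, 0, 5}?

The values 0, 1 are all present; 2 is the first non-negative integer missing from the set.

2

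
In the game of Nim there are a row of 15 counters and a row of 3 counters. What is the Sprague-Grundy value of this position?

12

In binary:
  1111  (15)
  0011  (3)
  ----
  1100  (12)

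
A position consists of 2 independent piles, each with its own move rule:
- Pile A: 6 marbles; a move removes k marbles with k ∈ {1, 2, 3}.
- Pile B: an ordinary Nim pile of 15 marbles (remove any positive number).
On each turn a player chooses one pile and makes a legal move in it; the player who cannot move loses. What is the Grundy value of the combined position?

13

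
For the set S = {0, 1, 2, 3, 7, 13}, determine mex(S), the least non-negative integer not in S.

4

The values 0, 1, 2, 3 are all present; 4 is the first non-negative integer missing from the set.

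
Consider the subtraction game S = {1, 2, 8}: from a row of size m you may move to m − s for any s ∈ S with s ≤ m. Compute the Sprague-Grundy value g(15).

0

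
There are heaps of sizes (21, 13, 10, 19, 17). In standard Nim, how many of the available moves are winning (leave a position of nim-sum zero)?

3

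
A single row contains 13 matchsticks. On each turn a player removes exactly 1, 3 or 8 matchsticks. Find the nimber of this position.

0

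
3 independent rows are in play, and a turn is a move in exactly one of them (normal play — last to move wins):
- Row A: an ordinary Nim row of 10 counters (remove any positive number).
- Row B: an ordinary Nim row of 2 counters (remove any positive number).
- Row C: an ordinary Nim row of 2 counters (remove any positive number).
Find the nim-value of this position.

10

Row A is a plain Nim row of size 10, so its Grundy value is 10.
Row B is a plain Nim row of size 2, so its Grundy value is 2.
Row C is a plain Nim row of size 2, so its Grundy value is 2.
The value of a disjunctive sum is the nim-sum of the parts.
Combined value = 10 ⊕ 2 ⊕ 2 = 10.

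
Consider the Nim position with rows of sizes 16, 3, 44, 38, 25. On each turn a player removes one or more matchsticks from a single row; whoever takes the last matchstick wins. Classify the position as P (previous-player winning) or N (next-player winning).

P-position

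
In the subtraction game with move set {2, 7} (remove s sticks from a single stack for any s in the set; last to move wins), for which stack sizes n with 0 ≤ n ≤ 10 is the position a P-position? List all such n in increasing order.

0, 1, 4, 5, 9, 10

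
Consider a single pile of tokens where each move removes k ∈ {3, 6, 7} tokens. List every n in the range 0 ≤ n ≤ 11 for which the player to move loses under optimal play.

0, 1, 2, 10, 11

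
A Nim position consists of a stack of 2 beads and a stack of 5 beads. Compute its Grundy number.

Compute the nim-sum pairwise:
2 XOR 5 = 7

7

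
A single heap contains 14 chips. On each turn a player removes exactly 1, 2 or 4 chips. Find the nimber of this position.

2

Build the Grundy sequence with g(k) = mex{g(k−s) : s ∈ {1, 2, 4}, s ≤ k}:
k:     0  1  2  3  4  5  6  7  8  9 10 11 12 13 14
g(k):  0  1  2  0  1  2  0  1  2  0  1  2  0  1  2
So g(14) = 2.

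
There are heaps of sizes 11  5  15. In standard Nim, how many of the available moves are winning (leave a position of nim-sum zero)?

Compute the nim-sum pairwise:
11 ⊕ 5 = 14
14 ⊕ 15 = 1
The overall nim-sum is X = 1. A heap of size p has a winning move iff p XOR X < p (reduce it to p XOR X).
  11: 11 XOR 1 = 10 < 11 — winning move (to 10).
  5: 5 XOR 1 = 4 < 5 — winning move (to 4).
  15: 15 XOR 1 = 14 < 15 — winning move (to 14).
That gives 3 winning moves.

3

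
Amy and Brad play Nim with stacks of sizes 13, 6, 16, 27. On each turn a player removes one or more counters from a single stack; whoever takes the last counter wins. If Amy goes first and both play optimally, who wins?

In binary:
  01101  (13)
  00110  (6)
  10000  (16)
  11011  (27)
  -----
  00000  (0)
The nim-sum is 0, so this is a P-position: the player to move is in a losing position under optimal play; Amy is about to move from it and so loses — Brad wins.

Brad wins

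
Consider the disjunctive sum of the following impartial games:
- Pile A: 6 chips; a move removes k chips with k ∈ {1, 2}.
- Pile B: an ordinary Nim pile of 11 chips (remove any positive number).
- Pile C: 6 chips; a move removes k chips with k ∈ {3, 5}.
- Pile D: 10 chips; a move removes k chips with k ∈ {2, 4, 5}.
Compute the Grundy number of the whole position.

For pile A, compute g(0), g(1), … with moves {1, 2}:
k:     0  1  2  3  4  5  6
g(k):  0  1  2  0  1  2  0
So g(6) = 0.
Pile B is a plain Nim pile of size 11, so its Grundy value is 11.
For pile C, compute g(0), g(1), … with moves {3, 5}:
k:     0  1  2  3  4  5  6
g(k):  0  0  0  1  1  1  2
So g(6) = 2.
For pile D, compute g(0), g(1), … with moves {2, 4, 5}:
k:     0  1  2  3  4  5  6  7  8  9 10
g(k):  0  0  1  1  2  2  3  0  0  1  1
So g(10) = 1.
The value of a disjunctive sum is the nim-sum of the parts.
Combined value = 0 ⊕ 11 ⊕ 2 ⊕ 1 = 8.

8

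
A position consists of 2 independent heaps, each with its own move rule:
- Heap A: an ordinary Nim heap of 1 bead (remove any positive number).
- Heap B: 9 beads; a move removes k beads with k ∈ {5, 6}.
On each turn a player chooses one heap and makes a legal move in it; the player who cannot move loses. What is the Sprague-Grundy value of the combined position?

0

Heap A is a plain Nim heap of size 1, so its Grundy value is 1.
Grundy values for heap B (subtraction set {5, 6}):
k:     0  1  2  3  4  5  6  7  8  9
g(k):  0  0  0  0  0  1  1  1  1  1
So g(9) = 1.
The value of a disjunctive sum is the nim-sum of the parts.
Combined value = 1 XOR 1 = 0.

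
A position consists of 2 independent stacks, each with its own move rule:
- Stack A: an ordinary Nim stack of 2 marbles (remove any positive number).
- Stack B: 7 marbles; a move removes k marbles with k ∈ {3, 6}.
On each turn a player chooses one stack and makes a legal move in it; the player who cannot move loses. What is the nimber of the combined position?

0

Stack A is a plain Nim stack of size 2, so its Grundy value is 2.
Grundy values for stack B (subtraction set {3, 6}):
k:     0  1  2  3  4  5  6  7
g(k):  0  0  0  1  1  1  2  2
So g(7) = 2.
The value of a disjunctive sum is the nim-sum of the parts.
Combined value = 2 ⊕ 2 = 0.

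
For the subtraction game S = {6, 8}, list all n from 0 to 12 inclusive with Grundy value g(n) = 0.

0, 1, 2, 3, 4, 5

Compute g(0), g(1), … for moves {6, 8}:
g(0) = mex{} = 0
g(1) = mex{} = 0
g(2) = mex{} = 0
g(3) = mex{} = 0
g(4) = mex{} = 0
g(5) = mex{} = 0
g(6) = mex{0} = 1
g(7) = mex{0} = 1
g(8) = mex{0} = 1
g(9) = mex{0} = 1
g(10) = mex{0} = 1
g(11) = mex{0} = 1
g(12) = mex{0,1} = 2
The P-positions (g = 0) in 0..12 are 0, 1, 2, 3, 4, 5.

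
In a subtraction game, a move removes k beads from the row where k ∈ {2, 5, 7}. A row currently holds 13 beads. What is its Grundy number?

Grundy values for subtraction set {2, 5, 7}:
k:     0  1  2  3  4  5  6  7  8  9 10 11 12 13
g(k):  0  0  1  1  0  2  1  3  2  2  0  3  1  0
So g(13) = 0.

0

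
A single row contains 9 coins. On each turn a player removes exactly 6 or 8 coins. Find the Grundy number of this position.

1

Build the Grundy sequence with g(k) = mex{g(k−s) : s ∈ {6, 8}, s ≤ k}:
g(0) = mex{} = 0
g(1) = mex{} = 0
g(2) = mex{} = 0
g(3) = mex{} = 0
g(4) = mex{} = 0
g(5) = mex{} = 0
g(6) = mex{0} = 1
g(7) = mex{0} = 1
g(8) = mex{0} = 1
g(9) = mex{0} = 1
So g(9) = 1.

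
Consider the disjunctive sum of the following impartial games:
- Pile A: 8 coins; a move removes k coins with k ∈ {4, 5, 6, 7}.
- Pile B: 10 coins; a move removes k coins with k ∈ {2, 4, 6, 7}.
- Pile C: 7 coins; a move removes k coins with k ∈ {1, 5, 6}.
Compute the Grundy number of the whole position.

1

For pile A, compute g(0), g(1), … with moves {4, 5, 6, 7}:
k:     0  1  2  3  4  5  6  7  8
g(k):  0  0  0  0  1  1  1  1  2
So g(8) = 2.
Build the Grundy sequence for pile B with g(k) = mex{g(k−s) : s ∈ {2, 4, 6, 7}, s ≤ k}:
k:     0  1  2  3  4  5  6  7  8  9 10
g(k):  0  0  1  1  2  2  3  3  4  0  0
So g(10) = 0.
Build the Grundy sequence for pile C with g(k) = mex{g(k−s) : s ∈ {1, 5, 6}, s ≤ k}:
g(0) = mex{} = 0
g(1) = mex{0} = 1
g(2) = mex{1} = 0
g(3) = mex{0} = 1
g(4) = mex{1} = 0
g(5) = mex{0} = 1
g(6) = mex{0,1} = 2
g(7) = mex{0,1,2} = 3
So g(7) = 3.
The value of a disjunctive sum is the nim-sum of the parts.
Combined value = 2 XOR 0 XOR 3 = 1.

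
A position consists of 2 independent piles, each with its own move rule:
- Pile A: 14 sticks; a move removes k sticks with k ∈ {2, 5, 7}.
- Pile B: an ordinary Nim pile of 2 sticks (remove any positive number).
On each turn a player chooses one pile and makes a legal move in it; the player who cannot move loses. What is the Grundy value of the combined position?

For pile A, compute g(0), g(1), … with moves {2, 5, 7}:
g(0) = mex{} = 0
g(1) = mex{} = 0
g(2) = mex{0} = 1
g(3) = mex{0} = 1
g(4) = mex{1} = 0
g(5) = mex{0,1} = 2
g(6) = mex{0} = 1
g(7) = mex{0,1,2} = 3
g(8) = mex{0,1} = 2
g(9) = mex{0,1,3} = 2
g(10) = mex{1,2} = 0
g(11) = mex{0,1,2} = 3
g(12) = mex{0,2,3} = 1
g(13) = mex{1,2,3} = 0
g(14) = mex{1,2,3} = 0
So g(14) = 0.
Pile B is a plain Nim pile of size 2, so its Grundy value is 2.
The value of a disjunctive sum is the nim-sum of the parts.
Combined value = 0 XOR 2 = 2.

2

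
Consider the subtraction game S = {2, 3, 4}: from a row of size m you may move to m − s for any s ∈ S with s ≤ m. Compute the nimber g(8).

1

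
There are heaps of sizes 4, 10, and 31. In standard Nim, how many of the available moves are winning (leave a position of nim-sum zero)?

1

Bitwise XOR of the heap sizes:
  00100  (4)
  01010  (10)
  11111  (31)
  -----
  10001  (17)
The overall nim-sum is X = 17. A heap of size p has a winning move iff p XOR X < p (reduce it to p XOR X).
  4: 4 XOR 17 = 21 ≥ 4 — no move.
  10: 10 XOR 17 = 27 ≥ 10 — no move.
  31: 31 XOR 17 = 14 < 31 — winning move (to 14).
That gives 1 winning move.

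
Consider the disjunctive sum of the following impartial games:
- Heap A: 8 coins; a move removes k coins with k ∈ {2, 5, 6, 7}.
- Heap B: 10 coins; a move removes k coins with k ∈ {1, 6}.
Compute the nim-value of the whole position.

3

For heap A, compute g(0), g(1), … with moves {2, 5, 6, 7}:
g(0) = mex{} = 0
g(1) = mex{} = 0
g(2) = mex{0} = 1
g(3) = mex{0} = 1
g(4) = mex{1} = 0
g(5) = mex{0,1} = 2
g(6) = mex{0} = 1
g(7) = mex{0,1,2} = 3
g(8) = mex{0,1} = 2
So g(8) = 2.
Grundy values for heap B (subtraction set {1, 6}):
k:     0  1  2  3  4  5  6  7  8  9 10
g(k):  0  1  0  1  0  1  2  0  1  0  1
So g(10) = 1.
The value of a disjunctive sum is the nim-sum of the parts.
Combined value = 2 XOR 1 = 3.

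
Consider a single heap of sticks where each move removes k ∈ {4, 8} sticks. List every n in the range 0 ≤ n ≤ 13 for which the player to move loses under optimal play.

0, 1, 2, 3, 12, 13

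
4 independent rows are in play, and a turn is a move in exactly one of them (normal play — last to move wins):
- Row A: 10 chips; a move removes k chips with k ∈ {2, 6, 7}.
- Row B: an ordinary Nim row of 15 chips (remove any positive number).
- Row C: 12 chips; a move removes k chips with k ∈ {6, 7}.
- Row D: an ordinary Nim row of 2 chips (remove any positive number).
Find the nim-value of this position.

12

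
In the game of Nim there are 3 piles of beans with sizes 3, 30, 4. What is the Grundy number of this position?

25

Compute the nim-sum pairwise:
3 ⊕ 30 = 29
29 ⊕ 4 = 25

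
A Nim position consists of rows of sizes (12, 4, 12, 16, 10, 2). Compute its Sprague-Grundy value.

28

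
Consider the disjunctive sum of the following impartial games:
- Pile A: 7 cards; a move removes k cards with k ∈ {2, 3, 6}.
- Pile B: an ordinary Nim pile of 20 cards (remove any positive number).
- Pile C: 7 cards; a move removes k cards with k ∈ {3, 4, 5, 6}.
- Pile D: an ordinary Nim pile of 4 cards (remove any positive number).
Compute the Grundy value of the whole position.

19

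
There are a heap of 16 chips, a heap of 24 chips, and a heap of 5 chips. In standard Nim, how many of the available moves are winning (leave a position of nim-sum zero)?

1

In binary:
  10000  (16)
  11000  (24)
  00101  (5)
  -----
  01101  (13)
The overall nim-sum is X = 13. A heap of size p has a winning move iff p XOR X < p (reduce it to p XOR X).
  16: 16 XOR 13 = 29 ≥ 16 — no move.
  24: 24 XOR 13 = 21 < 24 — winning move (to 21).
  5: 5 XOR 13 = 8 ≥ 5 — no move.
That gives 1 winning move.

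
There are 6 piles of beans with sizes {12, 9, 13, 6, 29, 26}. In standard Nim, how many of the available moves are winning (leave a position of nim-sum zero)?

5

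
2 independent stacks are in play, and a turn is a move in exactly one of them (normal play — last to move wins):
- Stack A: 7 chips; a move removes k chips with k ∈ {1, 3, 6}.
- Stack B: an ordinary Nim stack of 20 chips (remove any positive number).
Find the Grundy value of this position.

Build the Grundy sequence for stack A with g(k) = mex{g(k−s) : s ∈ {1, 3, 6}, s ≤ k}:
g(0) = mex{} = 0
g(1) = mex{0} = 1
g(2) = mex{1} = 0
g(3) = mex{0} = 1
g(4) = mex{1} = 0
g(5) = mex{0} = 1
g(6) = mex{0,1} = 2
g(7) = mex{0,1,2} = 3
So g(7) = 3.
Stack B is a plain Nim stack of size 20, so its Grundy value is 20.
The value of a disjunctive sum is the nim-sum of the parts.
Combined value = 3 XOR 20 = 23.

23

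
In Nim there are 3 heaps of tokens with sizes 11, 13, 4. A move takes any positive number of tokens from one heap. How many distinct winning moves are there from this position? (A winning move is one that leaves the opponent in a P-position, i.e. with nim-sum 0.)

1

Nim-sum: 11 ^ 13 ^ 4 = 2.
The overall nim-sum is X = 2. A heap of size p has a winning move iff p XOR X < p (reduce it to p XOR X).
  11: 11 XOR 2 = 9 < 11 — winning move (to 9).
  13: 13 XOR 2 = 15 ≥ 13 — no move.
  4: 4 XOR 2 = 6 ≥ 4 — no move.
That gives 1 winning move.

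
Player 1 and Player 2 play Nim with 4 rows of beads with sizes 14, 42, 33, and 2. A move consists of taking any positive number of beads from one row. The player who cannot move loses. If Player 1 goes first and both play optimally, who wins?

Player 1 wins

Bitwise XOR of the heap sizes:
  001110  (14)
  101010  (42)
  100001  (33)
  000010  (2)
  ------
  000111  (7)
The nim-sum is 7 ≠ 0, so this is an N-position: the player to move can win; Player 1 has a winning move.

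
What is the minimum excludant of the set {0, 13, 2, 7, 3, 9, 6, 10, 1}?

4

The values 0, 1, 2, 3 are all present; 4 is the first non-negative integer missing from the set.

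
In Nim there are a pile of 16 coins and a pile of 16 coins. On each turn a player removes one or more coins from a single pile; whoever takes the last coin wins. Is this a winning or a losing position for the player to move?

Losing position

Write each in binary and XOR column by column:
  10000  (16)
  10000  (16)
  -----
  00000  (0)
The nim-sum is 0, so this is a P-position: the player to move is in a losing position under optimal play.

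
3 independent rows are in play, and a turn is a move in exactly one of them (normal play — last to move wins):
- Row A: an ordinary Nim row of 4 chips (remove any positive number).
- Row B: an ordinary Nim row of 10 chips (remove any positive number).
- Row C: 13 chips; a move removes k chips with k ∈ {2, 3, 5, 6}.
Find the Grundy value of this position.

12

Row A is a plain Nim row of size 4, so its Grundy value is 4.
Row B is a plain Nim row of size 10, so its Grundy value is 10.
Grundy values for row C (subtraction set {2, 3, 5, 6}):
k:     0  1  2  3  4  5  6  7  8  9 10 11 12 13
g(k):  0  0  1  1  2  2  3  3  0  0  1  1  2  2
So g(13) = 2.
The value of a disjunctive sum is the nim-sum of the parts.
Combined value = 4 ⊕ 10 ⊕ 2 = 12.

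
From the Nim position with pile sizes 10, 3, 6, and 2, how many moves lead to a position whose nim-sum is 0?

1

Write each in binary and XOR column by column:
  1010  (10)
  0011  (3)
  0110  (6)
  0010  (2)
  ----
  1101  (13)
The overall nim-sum is X = 13. A pile of size p has a winning move iff p XOR X < p (reduce it to p XOR X).
  10: 10 XOR 13 = 7 < 10 — winning move (to 7).
  3: 3 XOR 13 = 14 ≥ 3 — no move.
  6: 6 XOR 13 = 11 ≥ 6 — no move.
  2: 2 XOR 13 = 15 ≥ 2 — no move.
That gives 1 winning move.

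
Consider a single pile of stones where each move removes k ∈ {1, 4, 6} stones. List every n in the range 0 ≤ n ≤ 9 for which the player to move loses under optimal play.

Compute g(0), g(1), … for moves {1, 4, 6}:
k:     0  1  2  3  4  5  6  7  8  9
g(k):  0  1  0  1  2  0  1  0  1  2
The P-positions (g = 0) in 0..9 are 0, 2, 5, 7.

0, 2, 5, 7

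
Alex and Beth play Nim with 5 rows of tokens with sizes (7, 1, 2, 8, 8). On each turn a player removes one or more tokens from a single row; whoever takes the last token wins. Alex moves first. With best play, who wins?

Alex wins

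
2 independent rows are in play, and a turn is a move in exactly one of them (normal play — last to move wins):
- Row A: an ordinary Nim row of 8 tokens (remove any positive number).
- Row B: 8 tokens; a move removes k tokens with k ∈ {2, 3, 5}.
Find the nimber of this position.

8

Row A is a plain Nim row of size 8, so its Grundy value is 8.
For row B, compute g(0), g(1), … with moves {2, 3, 5}:
g(0) = mex{} = 0
g(1) = mex{} = 0
g(2) = mex{0} = 1
g(3) = mex{0} = 1
g(4) = mex{0,1} = 2
g(5) = mex{0,1} = 2
g(6) = mex{0,1,2} = 3
g(7) = mex{1,2} = 0
g(8) = mex{1,2,3} = 0
So g(8) = 0.
The value of a disjunctive sum is the nim-sum of the parts.
Combined value = 8 XOR 0 = 8.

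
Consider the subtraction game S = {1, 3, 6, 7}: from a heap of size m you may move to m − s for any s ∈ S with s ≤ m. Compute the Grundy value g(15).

1

Compute g(0), g(1), … for moves {1, 3, 6, 7}:
k:     0  1  2  3  4  5  6  7  8  9 10 11 12 13 14 15
g(k):  0  1  0  1  0  1  2  3  2  3  2  3  0  1  0  1
So g(15) = 1.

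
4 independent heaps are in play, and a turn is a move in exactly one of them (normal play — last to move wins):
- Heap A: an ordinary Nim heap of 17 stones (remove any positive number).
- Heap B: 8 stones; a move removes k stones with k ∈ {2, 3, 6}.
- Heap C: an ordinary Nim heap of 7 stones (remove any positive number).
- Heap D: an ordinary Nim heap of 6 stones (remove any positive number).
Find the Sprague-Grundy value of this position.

Heap A is a plain Nim heap of size 17, so its Grundy value is 17.
Build the Grundy sequence for heap B with g(k) = mex{g(k−s) : s ∈ {2, 3, 6}, s ≤ k}:
k:     0  1  2  3  4  5  6  7  8
g(k):  0  0  1  1  2  0  3  1  2
So g(8) = 2.
Heap C is a plain Nim heap of size 7, so its Grundy value is 7.
Heap D is a plain Nim heap of size 6, so its Grundy value is 6.
By the Sprague-Grundy theorem, the Grundy value of a sum of independent games is the XOR of the component values.
Combined value = 17 XOR 2 XOR 7 XOR 6 = 18.

18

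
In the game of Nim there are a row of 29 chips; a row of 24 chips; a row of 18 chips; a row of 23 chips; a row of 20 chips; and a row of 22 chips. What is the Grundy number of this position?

Bitwise XOR of the heap sizes:
  11101  (29)
  11000  (24)
  10010  (18)
  10111  (23)
  10100  (20)
  10110  (22)
  -----
  00010  (2)

2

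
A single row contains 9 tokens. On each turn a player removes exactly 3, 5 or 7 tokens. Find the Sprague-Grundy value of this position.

Build the Grundy sequence with g(k) = mex{g(k−s) : s ∈ {3, 5, 7}, s ≤ k}:
k:     0  1  2  3  4  5  6  7  8  9
g(k):  0  0  0  1  1  1  2  2  2  3
So g(9) = 3.

3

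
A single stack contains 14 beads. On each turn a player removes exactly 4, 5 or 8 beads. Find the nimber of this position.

0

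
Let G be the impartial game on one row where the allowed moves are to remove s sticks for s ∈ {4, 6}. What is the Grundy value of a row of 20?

0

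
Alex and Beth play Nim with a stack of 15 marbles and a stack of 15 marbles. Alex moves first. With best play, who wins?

Beth wins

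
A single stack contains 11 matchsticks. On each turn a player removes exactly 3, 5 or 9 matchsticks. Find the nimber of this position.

1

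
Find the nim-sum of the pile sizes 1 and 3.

Bitwise XOR of the heap sizes:
  01  (1)
  11  (3)
  --
  10  (2)

2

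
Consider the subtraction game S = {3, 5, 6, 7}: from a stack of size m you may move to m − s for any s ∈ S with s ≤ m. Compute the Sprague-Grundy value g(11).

0

Grundy values for subtraction set {3, 5, 6, 7}:
g(0) = mex{} = 0
g(1) = mex{} = 0
g(2) = mex{} = 0
g(3) = mex{0} = 1
g(4) = mex{0} = 1
g(5) = mex{0} = 1
g(6) = mex{0,1} = 2
g(7) = mex{0,1} = 2
g(8) = mex{0,1} = 2
g(9) = mex{0,1,2} = 3
g(10) = mex{1,2} = 0
g(11) = mex{1,2} = 0
So g(11) = 0.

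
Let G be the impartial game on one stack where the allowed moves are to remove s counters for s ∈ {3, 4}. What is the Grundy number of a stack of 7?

Build the Grundy sequence with g(k) = mex{g(k−s) : s ∈ {3, 4}, s ≤ k}:
g(0) = mex{} = 0
g(1) = mex{} = 0
g(2) = mex{} = 0
g(3) = mex{0} = 1
g(4) = mex{0} = 1
g(5) = mex{0} = 1
g(6) = mex{0,1} = 2
g(7) = mex{1} = 0
So g(7) = 0.

0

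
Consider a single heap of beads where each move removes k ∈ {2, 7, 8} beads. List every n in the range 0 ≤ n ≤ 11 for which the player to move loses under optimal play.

0, 1, 4, 5, 10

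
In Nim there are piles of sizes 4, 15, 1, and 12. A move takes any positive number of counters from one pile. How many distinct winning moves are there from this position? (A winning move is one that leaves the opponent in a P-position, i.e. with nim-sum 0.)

Compute the nim-sum pairwise:
4 XOR 15 = 11
11 XOR 1 = 10
10 XOR 12 = 6
The overall nim-sum is X = 6. A pile of size p has a winning move iff p XOR X < p (reduce it to p XOR X).
  4: 4 XOR 6 = 2 < 4 — winning move (to 2).
  15: 15 XOR 6 = 9 < 15 — winning move (to 9).
  1: 1 XOR 6 = 7 ≥ 1 — no move.
  12: 12 XOR 6 = 10 < 12 — winning move (to 10).
That gives 3 winning moves.

3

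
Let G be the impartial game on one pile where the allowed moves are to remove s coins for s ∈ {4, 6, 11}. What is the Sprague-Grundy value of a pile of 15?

Build the Grundy sequence with g(k) = mex{g(k−s) : s ∈ {4, 6, 11}, s ≤ k}:
k:     0  1  2  3  4  5  6  7  8  9 10 11 12 13 14 15
g(k):  0  0  0  0  1  1  1  1  2  2  0  2  3  3  1  0
So g(15) = 0.

0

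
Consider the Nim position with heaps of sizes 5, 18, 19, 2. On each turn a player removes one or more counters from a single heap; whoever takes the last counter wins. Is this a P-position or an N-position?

N-position

Nim-sum: 5 XOR 18 XOR 19 XOR 2 = 6.
The nim-sum is 6 ≠ 0, so this is an N-position: the player to move can win.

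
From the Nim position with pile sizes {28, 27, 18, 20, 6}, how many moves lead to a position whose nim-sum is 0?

Compute the nim-sum pairwise:
28 ^ 27 = 7
7 ^ 18 = 21
21 ^ 20 = 1
1 ^ 6 = 7
The overall nim-sum is X = 7. A pile of size p has a winning move iff p XOR X < p (reduce it to p XOR X).
  28: 28 XOR 7 = 27 < 28 — winning move (to 27).
  27: 27 XOR 7 = 28 ≥ 27 — no move.
  18: 18 XOR 7 = 21 ≥ 18 — no move.
  20: 20 XOR 7 = 19 < 20 — winning move (to 19).
  6: 6 XOR 7 = 1 < 6 — winning move (to 1).
That gives 3 winning moves.

3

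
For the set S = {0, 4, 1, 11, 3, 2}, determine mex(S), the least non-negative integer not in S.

5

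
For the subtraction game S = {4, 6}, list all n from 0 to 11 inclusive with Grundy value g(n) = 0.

0, 1, 2, 3, 10, 11

Build the Grundy sequence with g(k) = mex{g(k−s) : s ∈ {4, 6}, s ≤ k}:
g(0) = mex{} = 0
g(1) = mex{} = 0
g(2) = mex{} = 0
g(3) = mex{} = 0
g(4) = mex{0} = 1
g(5) = mex{0} = 1
g(6) = mex{0} = 1
g(7) = mex{0} = 1
g(8) = mex{0,1} = 2
g(9) = mex{0,1} = 2
g(10) = mex{1} = 0
g(11) = mex{1} = 0
The P-positions (g = 0) in 0..11 are 0, 1, 2, 3, 10, 11.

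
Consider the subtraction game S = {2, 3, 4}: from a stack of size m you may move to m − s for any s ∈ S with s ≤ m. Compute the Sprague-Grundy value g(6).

0

Grundy values for subtraction set {2, 3, 4}:
k:     0  1  2  3  4  5  6
g(k):  0  0  1  1  2  2  0
So g(6) = 0.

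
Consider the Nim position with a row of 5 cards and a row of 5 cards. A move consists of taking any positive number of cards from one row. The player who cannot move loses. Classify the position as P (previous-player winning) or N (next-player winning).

P-position

Compute the nim-sum pairwise:
5 ⊕ 5 = 0
The nim-sum is 0, so this is a P-position: the player to move is in a losing position under optimal play.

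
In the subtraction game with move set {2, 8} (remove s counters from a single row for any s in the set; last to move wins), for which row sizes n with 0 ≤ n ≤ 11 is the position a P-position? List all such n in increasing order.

0, 1, 4, 5, 10, 11

Build the Grundy sequence with g(k) = mex{g(k−s) : s ∈ {2, 8}, s ≤ k}:
g(0) = mex{} = 0
g(1) = mex{} = 0
g(2) = mex{0} = 1
g(3) = mex{0} = 1
g(4) = mex{1} = 0
g(5) = mex{1} = 0
g(6) = mex{0} = 1
g(7) = mex{0} = 1
g(8) = mex{0,1} = 2
g(9) = mex{0,1} = 2
g(10) = mex{1,2} = 0
g(11) = mex{1,2} = 0
The P-positions (g = 0) in 0..11 are 0, 1, 4, 5, 10, 11.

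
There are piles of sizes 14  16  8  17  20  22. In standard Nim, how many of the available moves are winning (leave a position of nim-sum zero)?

3

Compute the nim-sum pairwise:
14 ^ 16 = 30
30 ^ 8 = 22
22 ^ 17 = 7
7 ^ 20 = 19
19 ^ 22 = 5
The overall nim-sum is X = 5. A pile of size p has a winning move iff p XOR X < p (reduce it to p XOR X).
  14: 14 XOR 5 = 11 < 14 — winning move (to 11).
  16: 16 XOR 5 = 21 ≥ 16 — no move.
  8: 8 XOR 5 = 13 ≥ 8 — no move.
  17: 17 XOR 5 = 20 ≥ 17 — no move.
  20: 20 XOR 5 = 17 < 20 — winning move (to 17).
  22: 22 XOR 5 = 19 < 22 — winning move (to 19).
That gives 3 winning moves.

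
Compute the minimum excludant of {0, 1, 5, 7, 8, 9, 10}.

The values 0, 1 are all present; 2 is the first non-negative integer missing from the set.

2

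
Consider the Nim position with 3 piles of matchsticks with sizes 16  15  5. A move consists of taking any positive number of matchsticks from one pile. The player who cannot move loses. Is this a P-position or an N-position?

N-position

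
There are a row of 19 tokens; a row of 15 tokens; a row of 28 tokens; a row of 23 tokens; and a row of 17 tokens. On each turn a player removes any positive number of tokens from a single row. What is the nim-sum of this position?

6

Nim-sum: 19 ^ 15 ^ 28 ^ 23 ^ 17 = 6.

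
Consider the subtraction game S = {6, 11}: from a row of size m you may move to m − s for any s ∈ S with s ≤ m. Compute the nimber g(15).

2

Build the Grundy sequence with g(k) = mex{g(k−s) : s ∈ {6, 11}, s ≤ k}:
k:     0  1  2  3  4  5  6  7  8  9 10 11 12 13 14 15
g(k):  0  0  0  0  0  0  1  1  1  1  1  1  2  2  2  2
So g(15) = 2.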